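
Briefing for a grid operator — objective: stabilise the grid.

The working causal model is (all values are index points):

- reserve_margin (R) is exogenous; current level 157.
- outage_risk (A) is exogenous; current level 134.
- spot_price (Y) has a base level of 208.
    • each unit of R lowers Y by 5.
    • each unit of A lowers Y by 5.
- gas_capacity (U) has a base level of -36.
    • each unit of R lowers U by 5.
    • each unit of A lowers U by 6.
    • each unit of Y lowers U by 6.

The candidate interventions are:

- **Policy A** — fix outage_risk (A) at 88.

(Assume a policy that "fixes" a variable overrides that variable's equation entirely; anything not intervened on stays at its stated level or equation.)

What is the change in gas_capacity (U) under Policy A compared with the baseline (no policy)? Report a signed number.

Baseline:
  R = 157
  A = 134
  Y = 208 − 5·157 − 5·134 = -1247
  U = -36 − 5·157 − 6·134 − 6·(-1247) = 5857
Policy A (A := 88):
  R = 157
  A = 88
  Y = 208 − 5·157 − 5·88 = -1017
  U = -36 − 5·157 − 6·88 − 6·(-1017) = 4753
Change in U: 4753 − 5857 = -1104

-1104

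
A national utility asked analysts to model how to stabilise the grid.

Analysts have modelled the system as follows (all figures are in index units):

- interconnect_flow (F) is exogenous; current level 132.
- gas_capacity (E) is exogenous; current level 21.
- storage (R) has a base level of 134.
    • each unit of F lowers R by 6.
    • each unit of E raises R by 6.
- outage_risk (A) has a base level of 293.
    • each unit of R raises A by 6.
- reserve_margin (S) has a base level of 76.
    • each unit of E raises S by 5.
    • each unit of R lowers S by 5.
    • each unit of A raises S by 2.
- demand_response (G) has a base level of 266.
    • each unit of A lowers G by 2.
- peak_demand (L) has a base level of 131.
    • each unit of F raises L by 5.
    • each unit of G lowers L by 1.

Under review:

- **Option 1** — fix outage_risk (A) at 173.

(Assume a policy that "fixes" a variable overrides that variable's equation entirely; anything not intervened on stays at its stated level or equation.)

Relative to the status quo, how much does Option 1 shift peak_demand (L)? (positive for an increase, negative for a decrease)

Baseline:
  F = 132
  E = 21
  R = 134 − 6·132 + 6·21 = -532
  A = 293 + 6·(-532) = -2899
  G = 266 − 2·(-2899) = 6064
  L = 131 + 5·132 − 6064 = -5273
Option 1 (A := 173):
  F = 132
  E = 21
  R = 134 − 6·132 + 6·21 = -532
  A = 173
  G = 266 − 2·173 = -80
  L = 131 + 5·132 − (-80) = 871
Change in L: 871 − (-5273) = 6144

6144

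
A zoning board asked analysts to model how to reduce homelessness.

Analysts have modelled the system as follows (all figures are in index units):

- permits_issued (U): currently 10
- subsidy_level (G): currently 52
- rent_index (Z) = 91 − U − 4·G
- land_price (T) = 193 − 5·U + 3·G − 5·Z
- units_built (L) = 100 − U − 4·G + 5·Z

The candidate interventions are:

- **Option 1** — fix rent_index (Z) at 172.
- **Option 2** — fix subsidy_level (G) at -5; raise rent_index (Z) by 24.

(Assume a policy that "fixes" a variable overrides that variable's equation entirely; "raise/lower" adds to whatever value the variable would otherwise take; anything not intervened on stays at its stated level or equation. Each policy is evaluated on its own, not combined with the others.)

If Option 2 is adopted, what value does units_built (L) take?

Option 2 (G := -5, Z + 24):
  U = 10
  G = -5
  Z = 91 − 10 − 4·(-5) (+24 from intervention) = 125
  L = 100 − 10 − 4·(-5) + 5·125 = 735

735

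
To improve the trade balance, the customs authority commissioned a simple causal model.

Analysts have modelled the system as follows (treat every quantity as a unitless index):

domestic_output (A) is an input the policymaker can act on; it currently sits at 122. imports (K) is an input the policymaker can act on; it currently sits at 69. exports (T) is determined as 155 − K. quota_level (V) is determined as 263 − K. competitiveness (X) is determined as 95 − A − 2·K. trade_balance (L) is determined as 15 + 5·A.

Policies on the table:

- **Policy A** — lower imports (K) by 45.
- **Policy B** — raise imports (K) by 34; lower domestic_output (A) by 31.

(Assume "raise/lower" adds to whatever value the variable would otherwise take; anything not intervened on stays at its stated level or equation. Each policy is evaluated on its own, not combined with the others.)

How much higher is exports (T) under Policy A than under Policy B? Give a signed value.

79

Policy A (K − 45):
  K = 69 − 45 = 24
  T = 155 − 24 = 131
Policy B (K + 34, A − 31):
  K = 69 + 34 = 103
  T = 155 − 103 = 52
T: 131 − 52 = 79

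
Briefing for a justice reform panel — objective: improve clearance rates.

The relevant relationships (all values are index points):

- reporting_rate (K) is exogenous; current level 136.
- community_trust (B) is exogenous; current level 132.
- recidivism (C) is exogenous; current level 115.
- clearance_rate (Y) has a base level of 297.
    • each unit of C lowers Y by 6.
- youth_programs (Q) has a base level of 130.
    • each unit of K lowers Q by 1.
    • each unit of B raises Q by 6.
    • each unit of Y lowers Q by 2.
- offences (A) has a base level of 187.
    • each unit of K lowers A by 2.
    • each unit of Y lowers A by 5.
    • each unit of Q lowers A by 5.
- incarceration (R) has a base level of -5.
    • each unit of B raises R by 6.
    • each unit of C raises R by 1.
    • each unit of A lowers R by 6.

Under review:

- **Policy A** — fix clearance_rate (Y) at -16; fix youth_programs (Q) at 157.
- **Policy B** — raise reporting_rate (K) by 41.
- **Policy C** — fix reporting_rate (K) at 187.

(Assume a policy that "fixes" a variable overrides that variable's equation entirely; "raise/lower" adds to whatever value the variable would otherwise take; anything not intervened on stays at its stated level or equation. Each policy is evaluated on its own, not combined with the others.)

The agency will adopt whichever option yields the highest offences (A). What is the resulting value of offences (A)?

-790

Policy A (Y := -16, Q := 157):
  K = 136
  B = 132
  C = 115
  Y = -16
  Q = 157
  A = 187 − 2·136 − 5·(-16) − 5·157 = -790
Policy B (K + 41):
  K = 136 + 41 = 177
  B = 132
  C = 115
  Y = 297 − 6·115 = -393
  Q = 130 − 177 + 6·132 − 2·(-393) = 1531
  A = 187 − 2·177 − 5·(-393) − 5·1531 = -5857
Policy C (K := 187):
  K = 187
  B = 132
  C = 115
  Y = 297 − 6·115 = -393
  Q = 130 − 187 + 6·132 − 2·(-393) = 1521
  A = 187 − 2·187 − 5·(-393) − 5·1521 = -5827
Comparing — Policy A: A=-790, Policy B: A=-5857, Policy C: A=-5827. Highest is -790 (Policy A).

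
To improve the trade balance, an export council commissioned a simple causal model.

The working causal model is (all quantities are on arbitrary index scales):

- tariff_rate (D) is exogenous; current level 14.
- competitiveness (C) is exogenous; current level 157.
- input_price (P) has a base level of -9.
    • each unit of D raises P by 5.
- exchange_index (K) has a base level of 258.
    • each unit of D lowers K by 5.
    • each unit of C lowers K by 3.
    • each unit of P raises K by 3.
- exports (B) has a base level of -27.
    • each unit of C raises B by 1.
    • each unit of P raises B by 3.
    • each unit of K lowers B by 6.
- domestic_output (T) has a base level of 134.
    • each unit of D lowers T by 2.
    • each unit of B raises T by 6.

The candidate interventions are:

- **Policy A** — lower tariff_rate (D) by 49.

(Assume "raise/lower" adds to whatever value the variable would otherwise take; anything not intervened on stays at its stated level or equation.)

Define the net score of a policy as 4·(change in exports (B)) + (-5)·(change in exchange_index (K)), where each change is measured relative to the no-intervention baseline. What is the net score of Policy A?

Baseline:
  D = 14
  C = 157
  P = -9 + 5·14 = 61
  K = 258 − 5·14 − 3·157 + 3·61 = -100
  B = -27 + 157 + 3·61 − 6·(-100) = 913
Policy A (D − 49):
  D = 14 − 49 = -35
  C = 157
  P = -9 + 5·(-35) = -184
  K = 258 − 5·(-35) − 3·157 + 3·(-184) = -590
  B = -27 + 157 + 3·(-184) − 6·(-590) = 3118
ΔB = 3118 − 913 = 2205; ΔK = -590 − (-100) = -490
Score = 4·2205 + (-5)·(-490) = 11270

11270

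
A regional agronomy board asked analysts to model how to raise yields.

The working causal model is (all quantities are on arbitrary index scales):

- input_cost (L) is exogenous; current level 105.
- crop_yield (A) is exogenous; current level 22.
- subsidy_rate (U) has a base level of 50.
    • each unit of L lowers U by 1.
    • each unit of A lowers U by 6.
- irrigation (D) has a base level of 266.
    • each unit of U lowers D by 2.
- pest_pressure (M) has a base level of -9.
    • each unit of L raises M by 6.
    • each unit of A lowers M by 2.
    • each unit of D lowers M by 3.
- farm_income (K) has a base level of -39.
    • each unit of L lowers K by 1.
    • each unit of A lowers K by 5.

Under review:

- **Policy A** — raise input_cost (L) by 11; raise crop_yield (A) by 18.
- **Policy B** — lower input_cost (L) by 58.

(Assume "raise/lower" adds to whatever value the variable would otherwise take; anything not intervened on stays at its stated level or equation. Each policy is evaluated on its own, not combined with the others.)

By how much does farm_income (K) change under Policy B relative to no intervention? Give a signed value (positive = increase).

Baseline:
  L = 105
  A = 22
  K = -39 − 105 − 5·22 = -254
Policy B (L − 58):
  L = 105 − 58 = 47
  A = 22
  K = -39 − 47 − 5·22 = -196
Change in K: -196 − (-254) = 58

58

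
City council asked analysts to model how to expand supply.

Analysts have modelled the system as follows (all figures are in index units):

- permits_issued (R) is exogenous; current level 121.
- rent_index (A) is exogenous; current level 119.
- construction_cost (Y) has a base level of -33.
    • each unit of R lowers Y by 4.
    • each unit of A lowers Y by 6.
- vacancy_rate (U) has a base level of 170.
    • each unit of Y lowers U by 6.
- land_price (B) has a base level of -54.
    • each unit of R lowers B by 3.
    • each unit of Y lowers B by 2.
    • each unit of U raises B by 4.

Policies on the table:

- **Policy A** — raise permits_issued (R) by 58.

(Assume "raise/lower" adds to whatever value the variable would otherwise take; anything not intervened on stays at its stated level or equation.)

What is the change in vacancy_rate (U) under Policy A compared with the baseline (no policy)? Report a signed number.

1392

Baseline:
  R = 121
  A = 119
  Y = -33 − 4·121 − 6·119 = -1231
  U = 170 − 6·(-1231) = 7556
Policy A (R + 58):
  R = 121 + 58 = 179
  A = 119
  Y = -33 − 4·179 − 6·119 = -1463
  U = 170 − 6·(-1463) = 8948
Change in U: 8948 − 7556 = 1392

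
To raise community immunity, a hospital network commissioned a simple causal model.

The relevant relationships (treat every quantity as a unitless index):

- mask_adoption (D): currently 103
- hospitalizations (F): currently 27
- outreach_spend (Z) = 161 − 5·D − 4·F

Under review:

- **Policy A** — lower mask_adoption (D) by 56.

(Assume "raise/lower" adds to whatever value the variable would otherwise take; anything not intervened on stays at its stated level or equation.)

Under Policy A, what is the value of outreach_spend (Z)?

-182

Policy A (D − 56):
  D = 103 − 56 = 47
  F = 27
  Z = 161 − 5·47 − 4·27 = -182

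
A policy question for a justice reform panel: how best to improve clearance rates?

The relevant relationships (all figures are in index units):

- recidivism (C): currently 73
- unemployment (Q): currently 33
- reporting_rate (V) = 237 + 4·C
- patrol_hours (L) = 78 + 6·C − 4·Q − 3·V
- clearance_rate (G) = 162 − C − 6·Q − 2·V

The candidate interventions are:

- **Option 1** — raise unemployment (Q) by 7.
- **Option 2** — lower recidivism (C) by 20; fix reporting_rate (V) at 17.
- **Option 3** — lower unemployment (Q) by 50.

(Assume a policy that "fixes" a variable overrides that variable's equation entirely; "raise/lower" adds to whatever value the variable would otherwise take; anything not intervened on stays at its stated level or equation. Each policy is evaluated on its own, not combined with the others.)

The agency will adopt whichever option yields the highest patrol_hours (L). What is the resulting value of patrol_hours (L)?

Option 1 (Q + 7):
  C = 73
  Q = 33 + 7 = 40
  V = 237 + 4·73 = 529
  L = 78 + 6·73 − 4·40 − 3·529 = -1231
Option 2 (C − 20, V := 17):
  C = 73 − 20 = 53
  Q = 33
  V = 17
  L = 78 + 6·53 − 4·33 − 3·17 = 213
Option 3 (Q − 50):
  C = 73
  Q = 33 − 50 = -17
  V = 237 + 4·73 = 529
  L = 78 + 6·73 − 4·(-17) − 3·529 = -1003
Comparing — Option 1: L=-1231, Option 2: L=213, Option 3: L=-1003. Highest is 213 (Option 2).

213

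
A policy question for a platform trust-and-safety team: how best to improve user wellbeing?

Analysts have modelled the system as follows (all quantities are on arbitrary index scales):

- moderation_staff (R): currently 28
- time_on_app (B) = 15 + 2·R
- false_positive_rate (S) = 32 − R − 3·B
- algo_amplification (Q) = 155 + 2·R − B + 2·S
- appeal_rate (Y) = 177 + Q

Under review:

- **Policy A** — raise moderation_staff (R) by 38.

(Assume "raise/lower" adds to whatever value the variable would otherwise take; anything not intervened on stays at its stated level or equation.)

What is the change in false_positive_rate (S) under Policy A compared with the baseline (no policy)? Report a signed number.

-266

Baseline:
  R = 28
  B = 15 + 2·28 = 71
  S = 32 − 28 − 3·71 = -209
Policy A (R + 38):
  R = 28 + 38 = 66
  B = 15 + 2·66 = 147
  S = 32 − 66 − 3·147 = -475
Change in S: -475 − (-209) = -266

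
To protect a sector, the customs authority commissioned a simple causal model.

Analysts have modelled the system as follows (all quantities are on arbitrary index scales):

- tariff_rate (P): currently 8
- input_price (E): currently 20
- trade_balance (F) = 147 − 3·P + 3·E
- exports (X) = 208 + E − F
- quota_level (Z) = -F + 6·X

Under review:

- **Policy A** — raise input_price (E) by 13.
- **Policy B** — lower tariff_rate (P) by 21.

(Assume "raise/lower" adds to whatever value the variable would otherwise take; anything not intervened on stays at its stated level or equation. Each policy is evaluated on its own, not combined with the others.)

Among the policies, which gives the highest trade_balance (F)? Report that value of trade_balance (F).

246

Policy A (E + 13):
  P = 8
  E = 20 + 13 = 33
  F = 147 − 3·8 + 3·33 = 222
Policy B (P − 21):
  P = 8 − 21 = -13
  E = 20
  F = 147 − 3·(-13) + 3·20 = 246
Comparing — Policy A: F=222, Policy B: F=246. Highest is 246 (Policy B).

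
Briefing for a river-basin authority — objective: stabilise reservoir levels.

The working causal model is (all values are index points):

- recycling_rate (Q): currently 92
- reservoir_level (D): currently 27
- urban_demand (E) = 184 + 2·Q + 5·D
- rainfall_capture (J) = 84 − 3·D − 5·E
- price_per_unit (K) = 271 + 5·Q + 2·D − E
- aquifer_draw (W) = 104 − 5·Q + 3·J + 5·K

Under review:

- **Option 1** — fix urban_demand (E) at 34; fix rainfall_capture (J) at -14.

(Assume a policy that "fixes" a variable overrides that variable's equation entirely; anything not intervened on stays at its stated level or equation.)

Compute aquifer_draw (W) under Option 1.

3357

Option 1 (E := 34, J := -14):
  Q = 92
  D = 27
  E = 34
  J = -14
  K = 271 + 5·92 + 2·27 − 34 = 751
  W = 104 − 5·92 + 3·(-14) + 5·751 = 3357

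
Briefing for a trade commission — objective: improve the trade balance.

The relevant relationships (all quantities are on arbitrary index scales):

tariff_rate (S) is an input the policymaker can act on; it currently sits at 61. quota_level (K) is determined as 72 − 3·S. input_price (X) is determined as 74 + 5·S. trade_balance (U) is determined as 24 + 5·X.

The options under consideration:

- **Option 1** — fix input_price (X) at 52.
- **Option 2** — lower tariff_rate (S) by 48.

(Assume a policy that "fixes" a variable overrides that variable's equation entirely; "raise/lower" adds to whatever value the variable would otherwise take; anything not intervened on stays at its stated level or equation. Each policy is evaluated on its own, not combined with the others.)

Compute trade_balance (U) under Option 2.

719

Option 2 (S − 48):
  S = 61 − 48 = 13
  X = 74 + 5·13 = 139
  U = 24 + 5·139 = 719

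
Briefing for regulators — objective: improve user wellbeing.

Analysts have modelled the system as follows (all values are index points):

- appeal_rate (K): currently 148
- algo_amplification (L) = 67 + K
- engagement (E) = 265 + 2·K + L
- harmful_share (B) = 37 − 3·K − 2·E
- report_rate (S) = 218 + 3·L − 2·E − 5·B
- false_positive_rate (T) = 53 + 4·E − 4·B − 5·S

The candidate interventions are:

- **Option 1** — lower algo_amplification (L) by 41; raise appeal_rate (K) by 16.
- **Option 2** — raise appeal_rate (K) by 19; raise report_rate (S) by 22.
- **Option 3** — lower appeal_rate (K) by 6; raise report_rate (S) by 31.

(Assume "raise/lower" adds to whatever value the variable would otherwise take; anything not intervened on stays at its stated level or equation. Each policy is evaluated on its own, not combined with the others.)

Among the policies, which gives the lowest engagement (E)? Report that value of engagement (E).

758

Option 1 (L − 41, K + 16):
  K = 148 + 16 = 164
  L = 67 + 164 (−41 from intervention) = 190
  E = 265 + 2·164 + 190 = 783
Option 2 (K + 19, S + 22):
  K = 148 + 19 = 167
  L = 67 + 167 = 234
  E = 265 + 2·167 + 234 = 833
Option 3 (K − 6, S + 31):
  K = 148 − 6 = 142
  L = 67 + 142 = 209
  E = 265 + 2·142 + 209 = 758
Comparing — Option 1: E=783, Option 2: E=833, Option 3: E=758. Lowest is 758 (Option 3).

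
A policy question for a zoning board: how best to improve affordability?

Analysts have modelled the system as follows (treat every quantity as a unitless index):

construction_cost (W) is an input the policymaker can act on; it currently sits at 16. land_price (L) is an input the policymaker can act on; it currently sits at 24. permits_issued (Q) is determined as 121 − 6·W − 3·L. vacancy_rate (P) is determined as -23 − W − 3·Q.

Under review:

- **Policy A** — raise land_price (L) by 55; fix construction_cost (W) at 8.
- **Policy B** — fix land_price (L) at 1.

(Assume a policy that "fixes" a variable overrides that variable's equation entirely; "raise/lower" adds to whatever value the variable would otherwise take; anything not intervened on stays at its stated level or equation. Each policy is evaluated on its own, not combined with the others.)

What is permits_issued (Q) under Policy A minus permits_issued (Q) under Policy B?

-186

Policy A (L + 55, W := 8):
  W = 8
  L = 24 + 55 = 79
  Q = 121 − 6·8 − 3·79 = -164
Policy B (L := 1):
  W = 16
  L = 1
  Q = 121 − 6·16 − 3·1 = 22
Q: -164 − 22 = -186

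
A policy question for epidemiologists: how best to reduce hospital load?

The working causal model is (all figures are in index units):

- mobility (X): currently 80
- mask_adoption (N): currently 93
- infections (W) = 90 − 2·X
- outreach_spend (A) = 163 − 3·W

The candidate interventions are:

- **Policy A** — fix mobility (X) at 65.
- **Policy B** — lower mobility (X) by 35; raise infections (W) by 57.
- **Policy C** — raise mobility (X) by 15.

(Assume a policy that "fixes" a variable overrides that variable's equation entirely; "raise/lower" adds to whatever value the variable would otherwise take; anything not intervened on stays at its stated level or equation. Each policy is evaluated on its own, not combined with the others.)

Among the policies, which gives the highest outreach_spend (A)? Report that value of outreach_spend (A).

Policy A (X := 65):
  X = 65
  W = 90 − 2·65 = -40
  A = 163 − 3·(-40) = 283
Policy B (X − 35, W + 57):
  X = 80 − 35 = 45
  W = 90 − 2·45 (+57 from intervention) = 57
  A = 163 − 3·57 = -8
Policy C (X + 15):
  X = 80 + 15 = 95
  W = 90 − 2·95 = -100
  A = 163 − 3·(-100) = 463
Comparing — Policy A: A=283, Policy B: A=-8, Policy C: A=463. Highest is 463 (Policy C).

463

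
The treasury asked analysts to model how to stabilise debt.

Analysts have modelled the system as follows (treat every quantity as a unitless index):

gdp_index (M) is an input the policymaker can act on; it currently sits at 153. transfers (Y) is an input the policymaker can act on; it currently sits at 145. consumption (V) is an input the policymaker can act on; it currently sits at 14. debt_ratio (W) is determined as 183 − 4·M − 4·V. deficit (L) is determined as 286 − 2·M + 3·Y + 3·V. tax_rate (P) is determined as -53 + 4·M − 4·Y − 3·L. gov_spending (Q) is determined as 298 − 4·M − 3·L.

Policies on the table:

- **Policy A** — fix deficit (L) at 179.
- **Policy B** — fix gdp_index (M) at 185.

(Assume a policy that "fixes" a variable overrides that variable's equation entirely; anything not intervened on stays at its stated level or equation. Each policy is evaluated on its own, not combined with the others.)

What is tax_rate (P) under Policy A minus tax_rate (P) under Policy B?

514

Policy A (L := 179):
  M = 153
  Y = 145
  V = 14
  L = 179
  P = -53 + 4·153 − 4·145 − 3·179 = -558
Policy B (M := 185):
  M = 185
  Y = 145
  V = 14
  L = 286 − 2·185 + 3·145 + 3·14 = 393
  P = -53 + 4·185 − 4·145 − 3·393 = -1072
P: -558 − (-1072) = 514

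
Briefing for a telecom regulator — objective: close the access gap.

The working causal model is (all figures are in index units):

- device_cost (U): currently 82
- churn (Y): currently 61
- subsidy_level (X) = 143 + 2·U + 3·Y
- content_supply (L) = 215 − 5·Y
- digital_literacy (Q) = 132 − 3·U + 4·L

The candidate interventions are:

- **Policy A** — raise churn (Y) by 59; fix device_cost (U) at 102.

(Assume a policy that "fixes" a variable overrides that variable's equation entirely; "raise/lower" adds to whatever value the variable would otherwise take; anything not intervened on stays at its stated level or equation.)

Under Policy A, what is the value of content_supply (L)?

Policy A (Y + 59, U := 102):
  Y = 61 + 59 = 120
  L = 215 − 5·120 = -385

-385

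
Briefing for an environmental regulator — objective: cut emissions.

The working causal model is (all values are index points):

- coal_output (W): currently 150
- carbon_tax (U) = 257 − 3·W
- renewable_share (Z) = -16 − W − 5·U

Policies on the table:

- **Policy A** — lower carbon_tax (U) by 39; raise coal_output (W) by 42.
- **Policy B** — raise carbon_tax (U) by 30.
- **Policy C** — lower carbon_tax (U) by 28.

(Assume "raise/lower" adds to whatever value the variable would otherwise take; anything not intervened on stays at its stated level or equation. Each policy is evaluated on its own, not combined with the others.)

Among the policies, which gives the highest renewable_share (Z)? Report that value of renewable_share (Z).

Policy A (U − 39, W + 42):
  W = 150 + 42 = 192
  U = 257 − 3·192 (−39 from intervention) = -358
  Z = -16 − 192 − 5·(-358) = 1582
Policy B (U + 30):
  W = 150
  U = 257 − 3·150 (+30 from intervention) = -163
  Z = -16 − 150 − 5·(-163) = 649
Policy C (U − 28):
  W = 150
  U = 257 − 3·150 (−28 from intervention) = -221
  Z = -16 − 150 − 5·(-221) = 939
Comparing — Policy A: Z=1582, Policy B: Z=649, Policy C: Z=939. Highest is 1582 (Policy A).

1582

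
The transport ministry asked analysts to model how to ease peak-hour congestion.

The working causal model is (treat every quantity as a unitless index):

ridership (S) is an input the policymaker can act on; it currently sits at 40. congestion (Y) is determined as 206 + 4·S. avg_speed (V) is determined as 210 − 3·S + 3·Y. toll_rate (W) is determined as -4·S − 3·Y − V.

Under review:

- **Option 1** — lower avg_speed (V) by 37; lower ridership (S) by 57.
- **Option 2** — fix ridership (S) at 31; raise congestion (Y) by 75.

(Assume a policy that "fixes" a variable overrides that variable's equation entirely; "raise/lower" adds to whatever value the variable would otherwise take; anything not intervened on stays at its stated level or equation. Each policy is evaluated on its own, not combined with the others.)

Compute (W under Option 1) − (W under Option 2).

1687

Option 1 (V − 37, S − 57):
  S = 40 − 57 = -17
  Y = 206 + 4·(-17) = 138
  V = 210 − 3·(-17) + 3·138 (−37 from intervention) = 638
  W = 0 − 4·(-17) − 3·138 − 638 = -984
Option 2 (S := 31, Y + 75):
  S = 31
  Y = 206 + 4·31 (+75 from intervention) = 405
  V = 210 − 3·31 + 3·405 = 1332
  W = 0 − 4·31 − 3·405 − 1332 = -2671
W: -984 − (-2671) = 1687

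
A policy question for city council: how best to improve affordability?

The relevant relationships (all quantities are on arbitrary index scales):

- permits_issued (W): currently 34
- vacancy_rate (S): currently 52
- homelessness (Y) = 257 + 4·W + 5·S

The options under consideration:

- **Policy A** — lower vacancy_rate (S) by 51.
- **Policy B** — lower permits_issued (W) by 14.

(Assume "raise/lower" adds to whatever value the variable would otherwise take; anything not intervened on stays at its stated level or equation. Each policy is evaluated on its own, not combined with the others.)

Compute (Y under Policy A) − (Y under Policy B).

Policy A (S − 51):
  W = 34
  S = 52 − 51 = 1
  Y = 257 + 4·34 + 5·1 = 398
Policy B (W − 14):
  W = 34 − 14 = 20
  S = 52
  Y = 257 + 4·20 + 5·52 = 597
Y: 398 − 597 = -199

-199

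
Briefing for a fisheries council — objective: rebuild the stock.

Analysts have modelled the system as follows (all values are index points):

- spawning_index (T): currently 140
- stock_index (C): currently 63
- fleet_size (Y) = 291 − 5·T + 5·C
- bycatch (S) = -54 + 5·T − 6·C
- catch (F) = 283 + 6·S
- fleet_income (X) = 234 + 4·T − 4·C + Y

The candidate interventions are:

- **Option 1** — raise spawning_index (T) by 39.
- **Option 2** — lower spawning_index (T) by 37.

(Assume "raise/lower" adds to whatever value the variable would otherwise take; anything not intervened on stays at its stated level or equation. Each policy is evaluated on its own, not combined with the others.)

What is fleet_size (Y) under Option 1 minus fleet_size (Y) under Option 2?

-380

Option 1 (T + 39):
  T = 140 + 39 = 179
  C = 63
  Y = 291 − 5·179 + 5·63 = -289
Option 2 (T − 37):
  T = 140 − 37 = 103
  C = 63
  Y = 291 − 5·103 + 5·63 = 91
Y: -289 − 91 = -380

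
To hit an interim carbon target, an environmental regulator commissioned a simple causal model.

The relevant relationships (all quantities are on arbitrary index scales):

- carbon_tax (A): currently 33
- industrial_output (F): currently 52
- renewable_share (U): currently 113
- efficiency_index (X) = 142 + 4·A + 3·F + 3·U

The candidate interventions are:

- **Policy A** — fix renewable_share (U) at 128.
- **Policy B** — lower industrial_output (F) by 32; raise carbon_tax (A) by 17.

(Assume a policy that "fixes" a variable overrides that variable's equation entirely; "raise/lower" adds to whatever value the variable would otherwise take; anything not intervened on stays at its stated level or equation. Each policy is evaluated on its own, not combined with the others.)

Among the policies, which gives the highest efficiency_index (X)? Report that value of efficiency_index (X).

814

Policy A (U := 128):
  A = 33
  F = 52
  U = 128
  X = 142 + 4·33 + 3·52 + 3·128 = 814
Policy B (F − 32, A + 17):
  A = 33 + 17 = 50
  F = 52 − 32 = 20
  U = 113
  X = 142 + 4·50 + 3·20 + 3·113 = 741
Comparing — Policy A: X=814, Policy B: X=741. Highest is 814 (Policy A).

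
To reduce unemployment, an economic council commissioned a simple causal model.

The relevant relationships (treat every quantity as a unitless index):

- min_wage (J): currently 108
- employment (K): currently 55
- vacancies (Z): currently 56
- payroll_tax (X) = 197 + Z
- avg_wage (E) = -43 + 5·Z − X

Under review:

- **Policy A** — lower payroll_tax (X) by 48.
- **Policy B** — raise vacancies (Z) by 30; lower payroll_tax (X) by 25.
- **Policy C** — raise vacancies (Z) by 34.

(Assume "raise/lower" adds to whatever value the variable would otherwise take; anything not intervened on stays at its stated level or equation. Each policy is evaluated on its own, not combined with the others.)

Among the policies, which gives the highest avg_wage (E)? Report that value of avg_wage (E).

129

Policy A (X − 48):
  Z = 56
  X = 197 + 56 (−48 from intervention) = 205
  E = -43 + 5·56 − 205 = 32
Policy B (Z + 30, X − 25):
  Z = 56 + 30 = 86
  X = 197 + 86 (−25 from intervention) = 258
  E = -43 + 5·86 − 258 = 129
Policy C (Z + 34):
  Z = 56 + 34 = 90
  X = 197 + 90 = 287
  E = -43 + 5·90 − 287 = 120
Comparing — Policy A: E=32, Policy B: E=129, Policy C: E=120. Highest is 129 (Policy B).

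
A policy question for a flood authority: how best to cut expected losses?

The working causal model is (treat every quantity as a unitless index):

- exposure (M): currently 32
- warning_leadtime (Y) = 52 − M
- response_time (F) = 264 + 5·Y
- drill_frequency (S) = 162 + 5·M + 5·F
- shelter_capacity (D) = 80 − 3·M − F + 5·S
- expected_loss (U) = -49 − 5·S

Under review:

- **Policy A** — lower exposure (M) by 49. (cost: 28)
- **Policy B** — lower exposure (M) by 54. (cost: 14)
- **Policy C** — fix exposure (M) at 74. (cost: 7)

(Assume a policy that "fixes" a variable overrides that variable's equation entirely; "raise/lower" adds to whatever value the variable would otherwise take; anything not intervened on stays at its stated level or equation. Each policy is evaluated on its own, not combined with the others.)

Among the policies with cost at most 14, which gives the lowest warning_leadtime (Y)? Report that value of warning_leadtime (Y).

-22

Policy B (M − 54):
  M = 32 − 54 = -22
  Y = 52 − (-22) = 74
Policy C (M := 74):
  M = 74
  Y = 52 − 74 = -22
Comparing — Policy B: Y=74, Policy C: Y=-22. Lowest is -22 (Policy C).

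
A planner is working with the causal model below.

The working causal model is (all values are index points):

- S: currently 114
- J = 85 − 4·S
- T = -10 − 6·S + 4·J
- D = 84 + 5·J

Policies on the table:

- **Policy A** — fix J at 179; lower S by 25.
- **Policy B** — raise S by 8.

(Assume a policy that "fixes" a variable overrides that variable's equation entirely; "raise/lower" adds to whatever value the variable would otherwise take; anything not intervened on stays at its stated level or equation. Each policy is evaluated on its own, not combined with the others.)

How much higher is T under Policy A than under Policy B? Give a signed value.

Policy A (J := 179, S − 25):
  S = 114 − 25 = 89
  J = 179
  T = -10 − 6·89 + 4·179 = 172
Policy B (S + 8):
  S = 114 + 8 = 122
  J = 85 − 4·122 = -403
  T = -10 − 6·122 + 4·(-403) = -2354
T: 172 − (-2354) = 2526

2526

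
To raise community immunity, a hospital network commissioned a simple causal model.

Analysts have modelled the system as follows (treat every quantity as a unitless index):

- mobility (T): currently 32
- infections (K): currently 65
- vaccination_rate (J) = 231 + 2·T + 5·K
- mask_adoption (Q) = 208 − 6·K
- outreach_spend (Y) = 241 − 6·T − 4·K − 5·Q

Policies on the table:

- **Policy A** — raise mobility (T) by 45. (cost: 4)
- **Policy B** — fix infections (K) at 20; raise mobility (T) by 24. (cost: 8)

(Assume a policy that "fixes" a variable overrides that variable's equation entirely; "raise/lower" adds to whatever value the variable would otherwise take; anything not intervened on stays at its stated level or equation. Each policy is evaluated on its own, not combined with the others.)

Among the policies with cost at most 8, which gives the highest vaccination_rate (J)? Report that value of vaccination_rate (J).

Policy A (T + 45):
  T = 32 + 45 = 77
  K = 65
  J = 231 + 2·77 + 5·65 = 710
Policy B (K := 20, T + 24):
  T = 32 + 24 = 56
  K = 20
  J = 231 + 2·56 + 5·20 = 443
Comparing — Policy A: J=710, Policy B: J=443. Highest is 710 (Policy A).

710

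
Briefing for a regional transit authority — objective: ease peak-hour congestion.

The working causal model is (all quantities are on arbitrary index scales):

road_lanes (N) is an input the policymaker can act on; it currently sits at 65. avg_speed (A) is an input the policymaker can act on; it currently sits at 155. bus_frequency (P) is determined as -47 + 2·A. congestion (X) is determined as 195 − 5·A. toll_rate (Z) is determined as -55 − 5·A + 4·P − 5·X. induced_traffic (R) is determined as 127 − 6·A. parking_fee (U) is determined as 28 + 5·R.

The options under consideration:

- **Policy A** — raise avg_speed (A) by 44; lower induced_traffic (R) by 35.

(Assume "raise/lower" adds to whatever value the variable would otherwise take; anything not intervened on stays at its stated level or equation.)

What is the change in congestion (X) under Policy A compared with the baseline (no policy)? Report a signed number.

Baseline:
  A = 155
  X = 195 − 5·155 = -580
Policy A (A + 44, R − 35):
  A = 155 + 44 = 199
  X = 195 − 5·199 = -800
Change in X: -800 − (-580) = -220

-220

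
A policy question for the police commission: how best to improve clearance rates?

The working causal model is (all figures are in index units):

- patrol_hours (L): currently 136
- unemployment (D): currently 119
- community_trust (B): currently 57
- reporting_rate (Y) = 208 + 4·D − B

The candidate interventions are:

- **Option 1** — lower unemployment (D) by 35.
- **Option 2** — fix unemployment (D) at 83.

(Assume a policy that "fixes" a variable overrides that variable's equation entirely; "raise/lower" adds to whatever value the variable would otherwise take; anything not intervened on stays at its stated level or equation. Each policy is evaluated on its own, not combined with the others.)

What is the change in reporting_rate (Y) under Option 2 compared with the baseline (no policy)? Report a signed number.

-144

Baseline:
  D = 119
  B = 57
  Y = 208 + 4·119 − 57 = 627
Option 2 (D := 83):
  D = 83
  B = 57
  Y = 208 + 4·83 − 57 = 483
Change in Y: 483 − 627 = -144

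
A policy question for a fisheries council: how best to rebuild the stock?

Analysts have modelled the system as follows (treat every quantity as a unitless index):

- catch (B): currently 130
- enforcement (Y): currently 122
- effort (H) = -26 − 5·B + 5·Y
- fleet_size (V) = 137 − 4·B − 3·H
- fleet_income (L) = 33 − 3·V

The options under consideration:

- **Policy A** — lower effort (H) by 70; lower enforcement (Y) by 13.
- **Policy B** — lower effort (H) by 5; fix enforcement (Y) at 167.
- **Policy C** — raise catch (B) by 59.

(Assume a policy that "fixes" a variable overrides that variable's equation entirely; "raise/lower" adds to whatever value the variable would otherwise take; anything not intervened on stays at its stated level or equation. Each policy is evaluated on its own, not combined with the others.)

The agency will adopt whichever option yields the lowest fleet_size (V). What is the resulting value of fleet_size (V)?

-845

Policy A (H − 70, Y − 13):
  B = 130
  Y = 122 − 13 = 109
  H = -26 − 5·130 + 5·109 (−70 from intervention) = -201
  V = 137 − 4·130 − 3·(-201) = 220
Policy B (H − 5, Y := 167):
  B = 130
  Y = 167
  H = -26 − 5·130 + 5·167 (−5 from intervention) = 154
  V = 137 − 4·130 − 3·154 = -845
Policy C (B + 59):
  B = 130 + 59 = 189
  Y = 122
  H = -26 − 5·189 + 5·122 = -361
  V = 137 − 4·189 − 3·(-361) = 464
Comparing — Policy A: V=220, Policy B: V=-845, Policy C: V=464. Lowest is -845 (Policy B).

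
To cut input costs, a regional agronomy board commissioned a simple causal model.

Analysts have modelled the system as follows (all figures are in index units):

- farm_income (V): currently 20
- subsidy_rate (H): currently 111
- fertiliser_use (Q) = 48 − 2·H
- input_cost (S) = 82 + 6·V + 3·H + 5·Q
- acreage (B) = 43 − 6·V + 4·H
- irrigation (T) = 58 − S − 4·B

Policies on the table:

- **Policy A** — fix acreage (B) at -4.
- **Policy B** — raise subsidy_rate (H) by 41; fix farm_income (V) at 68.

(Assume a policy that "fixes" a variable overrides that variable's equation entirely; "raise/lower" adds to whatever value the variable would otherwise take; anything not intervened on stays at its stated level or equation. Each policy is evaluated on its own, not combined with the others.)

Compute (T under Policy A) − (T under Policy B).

Policy A (B := -4):
  V = 20
  H = 111
  Q = 48 − 2·111 = -174
  S = 82 + 6·20 + 3·111 + 5·(-174) = -335
  B = -4
  T = 58 − (-335) − 4·(-4) = 409
Policy B (H + 41, V := 68):
  V = 68
  H = 111 + 41 = 152
  Q = 48 − 2·152 = -256
  S = 82 + 6·68 + 3·152 + 5·(-256) = -334
  B = 43 − 6·68 + 4·152 = 243
  T = 58 − (-334) − 4·243 = -580
T: 409 − (-580) = 989

989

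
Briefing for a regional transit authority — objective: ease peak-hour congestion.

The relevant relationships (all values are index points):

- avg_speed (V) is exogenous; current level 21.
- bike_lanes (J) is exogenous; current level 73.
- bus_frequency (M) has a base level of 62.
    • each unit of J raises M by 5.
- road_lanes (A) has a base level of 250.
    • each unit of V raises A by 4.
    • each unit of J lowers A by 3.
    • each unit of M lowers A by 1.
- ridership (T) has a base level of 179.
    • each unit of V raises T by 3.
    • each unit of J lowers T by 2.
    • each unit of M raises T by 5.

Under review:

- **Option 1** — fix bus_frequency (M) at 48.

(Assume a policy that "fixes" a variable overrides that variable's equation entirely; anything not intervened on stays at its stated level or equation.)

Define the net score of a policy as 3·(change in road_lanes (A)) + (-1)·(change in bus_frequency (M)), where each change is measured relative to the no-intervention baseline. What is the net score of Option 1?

1516

Baseline:
  V = 21
  J = 73
  M = 62 + 5·73 = 427
  A = 250 + 4·21 − 3·73 − 427 = -312
Option 1 (M := 48):
  V = 21
  J = 73
  M = 48
  A = 250 + 4·21 − 3·73 − 48 = 67
ΔA = 67 − (-312) = 379; ΔM = 48 − 427 = -379
Score = 3·379 + (-1)·(-379) = 1516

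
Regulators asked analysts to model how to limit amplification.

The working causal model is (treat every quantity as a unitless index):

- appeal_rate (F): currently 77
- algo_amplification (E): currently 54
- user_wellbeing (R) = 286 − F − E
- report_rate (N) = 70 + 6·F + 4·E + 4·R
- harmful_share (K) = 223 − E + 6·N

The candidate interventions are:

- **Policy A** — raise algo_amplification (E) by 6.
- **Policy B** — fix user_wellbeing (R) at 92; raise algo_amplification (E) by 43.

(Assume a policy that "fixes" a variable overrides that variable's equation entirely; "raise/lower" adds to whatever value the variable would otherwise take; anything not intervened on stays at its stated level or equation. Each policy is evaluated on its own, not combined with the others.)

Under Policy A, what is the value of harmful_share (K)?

Policy A (E + 6):
  F = 77
  E = 54 + 6 = 60
  R = 286 − 77 − 60 = 149
  N = 70 + 6·77 + 4·60 + 4·149 = 1368
  K = 223 − 60 + 6·1368 = 8371

8371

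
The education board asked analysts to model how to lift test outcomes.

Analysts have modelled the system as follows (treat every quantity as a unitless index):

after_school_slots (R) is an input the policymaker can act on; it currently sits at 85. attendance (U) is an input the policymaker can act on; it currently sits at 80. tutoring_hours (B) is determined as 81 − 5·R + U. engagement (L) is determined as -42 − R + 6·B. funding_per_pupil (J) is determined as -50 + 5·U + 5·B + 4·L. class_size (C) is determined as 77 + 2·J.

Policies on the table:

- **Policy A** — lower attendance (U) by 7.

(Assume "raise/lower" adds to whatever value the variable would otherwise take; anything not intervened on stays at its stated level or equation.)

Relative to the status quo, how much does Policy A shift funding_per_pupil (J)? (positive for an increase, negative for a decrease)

Baseline:
  R = 85
  U = 80
  B = 81 − 5·85 + 80 = -264
  L = -42 − 85 + 6·(-264) = -1711
  J = -50 + 5·80 + 5·(-264) + 4·(-1711) = -7814
Policy A (U − 7):
  R = 85
  U = 80 − 7 = 73
  B = 81 − 5·85 + 73 = -271
  L = -42 − 85 + 6·(-271) = -1753
  J = -50 + 5·73 + 5·(-271) + 4·(-1753) = -8052
Change in J: -8052 − (-7814) = -238

-238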